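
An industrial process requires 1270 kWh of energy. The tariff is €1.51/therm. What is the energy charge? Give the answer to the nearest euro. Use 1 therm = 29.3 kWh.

1270 kWh × (0.03413 therm/kWh) = 43.34 therm
Cost = 43.34 therm × €1.51/therm = €65.45 ≈ €65

€65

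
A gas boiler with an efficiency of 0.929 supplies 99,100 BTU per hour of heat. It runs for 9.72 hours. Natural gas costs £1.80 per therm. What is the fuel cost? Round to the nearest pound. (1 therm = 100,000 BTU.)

£19

Heat delivered = 99,100 BTU/h × 9.72 h = 963,252 BTU
Gas input = 963,252 / 0.929 = 1,036,870 BTU
= 1,036,870 / 100,000 = 10.37 therm
Cost = 10.37 × £1.80/therm = £18.66 ≈ £19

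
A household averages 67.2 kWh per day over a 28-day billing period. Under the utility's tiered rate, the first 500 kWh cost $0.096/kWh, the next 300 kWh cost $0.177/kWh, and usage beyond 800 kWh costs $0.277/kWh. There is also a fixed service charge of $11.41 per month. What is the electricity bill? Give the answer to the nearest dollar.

Usage = 67.2 kWh/day × 28 days = 1881.6 kWh
First 500 kWh × $0.096 = $48.00
Next 300 kWh × $0.177 = $53.10
Remaining 1081.6 kWh × $0.277 = $299.60
Energy charge = $400.70; + service $11.41 = $412.11 ≈ $412

$412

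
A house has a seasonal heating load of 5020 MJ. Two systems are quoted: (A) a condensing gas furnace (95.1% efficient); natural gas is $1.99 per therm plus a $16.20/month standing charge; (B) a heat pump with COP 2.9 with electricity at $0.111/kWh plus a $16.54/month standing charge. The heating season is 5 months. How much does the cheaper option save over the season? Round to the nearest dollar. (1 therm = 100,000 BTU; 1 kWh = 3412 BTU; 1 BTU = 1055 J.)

$44

Heat load = 5020 MJ = 5,020,000,000 J / 1055 = 4,758,294 BTU
Gas: input = 4,758,294 / 0.951 = 5,003,464 BTU = 50.03 therm → 50.03 × $1.99 = $99.57; + 5 × $16.20 standing = $180.57
Heat pump: 4,758,294 BTU / 3412 = 1,395 kWh heat; / 2.9 = 480.9 kWh in → × $0.111 = $53.38; + 5 × $16.54 standing = $136.08
Difference = |$180.57 − $136.08| = $44.49 ≈ $44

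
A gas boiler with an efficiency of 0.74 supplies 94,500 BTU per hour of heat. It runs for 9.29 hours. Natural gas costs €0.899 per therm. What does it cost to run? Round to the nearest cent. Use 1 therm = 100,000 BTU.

Heat delivered = 94,500 BTU/h × 9.29 h = 877,905 BTU
Gas input = 877,905 / 0.74 = 1,186,358 BTU
= 1,186,358 / 100,000 = 11.86 therm
Cost = 11.86 × €0.899/therm = €10.67

€10.67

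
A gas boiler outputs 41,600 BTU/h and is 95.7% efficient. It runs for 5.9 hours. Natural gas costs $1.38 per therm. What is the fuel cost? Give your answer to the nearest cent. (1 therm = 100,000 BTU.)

$3.54

Heat delivered = 41,600 BTU/h × 5.9 h = 245,440 BTU
Gas input = 245,440 / 0.957 = 256,468 BTU
= 256,468 / 100,000 = 2.565 therm
Cost = 2.565 × $1.38/therm = $3.54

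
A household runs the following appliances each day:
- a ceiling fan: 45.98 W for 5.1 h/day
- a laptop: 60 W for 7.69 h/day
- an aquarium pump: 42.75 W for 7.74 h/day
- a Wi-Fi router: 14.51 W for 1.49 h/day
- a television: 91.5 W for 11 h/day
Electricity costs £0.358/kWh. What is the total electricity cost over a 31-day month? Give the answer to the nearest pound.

£23

ceiling fan: 45.98 W × 5.1 h × 31 d = 7,269 Wh = 7.269 kWh
laptop: 60 W × 7.69 h × 31 d = 14,303 Wh = 14.3 kWh
aquarium pump: 42.75 W × 7.74 h × 31 d = 10,257 Wh = 10.26 kWh
Wi-Fi router: 14.51 W × 1.49 h × 31 d = 670 Wh = 0.6702 kWh
television: 91.5 W × 11 h × 31 d = 31,202 Wh = 31.2 kWh
Total energy = 7.269 + 14.3 + 10.26 + 0.6702 + 31.2 = 63.7 kWh
Cost = 63.7 kWh × £0.358 = £22.81 ≈ £23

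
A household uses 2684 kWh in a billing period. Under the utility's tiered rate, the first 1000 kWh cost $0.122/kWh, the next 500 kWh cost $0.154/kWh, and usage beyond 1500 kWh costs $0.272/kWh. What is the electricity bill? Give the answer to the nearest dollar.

First 1000 kWh × $0.122 = $122.00
Next 500 kWh × $0.154 = $77.00
Remaining 1184 kWh × $0.272 = $322.05
Total = $521.05 ≈ $521

$521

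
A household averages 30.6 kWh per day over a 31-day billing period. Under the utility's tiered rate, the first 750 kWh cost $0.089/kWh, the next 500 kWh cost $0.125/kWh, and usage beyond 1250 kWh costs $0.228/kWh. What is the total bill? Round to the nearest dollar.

$92

Usage = 30.6 kWh/day × 31 days = 948.6 kWh
First 750 kWh × $0.089 = $66.75
Next 198.6 kWh × $0.125 = $24.83
Remaining tier: 0 kWh (not reached)
Total = $91.58 ≈ $92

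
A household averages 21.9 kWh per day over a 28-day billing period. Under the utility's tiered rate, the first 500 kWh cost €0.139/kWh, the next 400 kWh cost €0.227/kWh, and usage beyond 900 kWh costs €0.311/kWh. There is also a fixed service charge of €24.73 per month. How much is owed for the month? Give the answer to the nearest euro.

Usage = 21.9 kWh/day × 28 days = 613.2 kWh
First 500 kWh × €0.139 = €69.50
Next 113.2 kWh × €0.227 = €25.70
Remaining tier: 0 kWh (not reached)
Energy charge = €95.20; + service €24.73 = €119.93 ≈ €120

€120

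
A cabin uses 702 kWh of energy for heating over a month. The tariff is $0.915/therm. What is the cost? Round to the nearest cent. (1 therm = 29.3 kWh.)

$21.92

702 kWh × (0.03413 therm/kWh) = 23.96 therm
Cost = 23.96 therm × $0.915/therm = $21.92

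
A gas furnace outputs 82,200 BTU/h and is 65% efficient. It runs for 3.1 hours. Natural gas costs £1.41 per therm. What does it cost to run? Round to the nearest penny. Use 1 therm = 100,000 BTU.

Heat delivered = 82,200 BTU/h × 3.1 h = 254,820 BTU
Gas input = 254,820 / 0.65 = 392,031 BTU
= 392,031 / 100,000 = 3.92 therm
Cost = 3.92 × £1.41/therm = £5.53

£5.53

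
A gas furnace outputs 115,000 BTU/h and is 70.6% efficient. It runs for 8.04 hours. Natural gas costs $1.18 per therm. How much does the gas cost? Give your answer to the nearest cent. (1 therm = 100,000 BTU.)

Heat delivered = 115,000 BTU/h × 8.04 h = 924,600 BTU
Gas input = 924,600 / 0.706 = 1,309,632 BTU
= 1,309,632 / 100,000 = 13.1 therm
Cost = 13.1 × $1.18/therm = $15.45

$15.45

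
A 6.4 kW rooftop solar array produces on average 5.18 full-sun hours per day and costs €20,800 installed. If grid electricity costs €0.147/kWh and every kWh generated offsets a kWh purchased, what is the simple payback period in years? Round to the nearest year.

12 years

Daily generation = 6.4 kW × 5.18 h = 33.15 kWh
Annual generation = 33.15 × 365 = 12100 kWh
Annual savings = 12100 × €0.147 = €1,778.77
Payback = €20,800 / €1,778.77 = 11.7 years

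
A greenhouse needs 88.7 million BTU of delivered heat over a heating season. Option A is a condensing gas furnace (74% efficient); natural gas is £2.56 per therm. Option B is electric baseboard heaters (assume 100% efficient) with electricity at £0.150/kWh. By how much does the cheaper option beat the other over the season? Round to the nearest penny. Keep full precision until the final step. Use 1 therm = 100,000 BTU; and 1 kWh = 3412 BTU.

£830.93

Heat load = 88.7 × 10⁶ BTU = 88,700,000 BTU
Gas: input = 88,700,000 / 0.74 = 119,864,865 BTU = 1,199 therm → 1,199 × £2.56 = £3,068.54
Electric: 88,700,000 BTU / 3412 = 26,000 kWh → × £0.150 = £3,899.47
Difference = |£3,068.54 − £3,899.47| = £830.93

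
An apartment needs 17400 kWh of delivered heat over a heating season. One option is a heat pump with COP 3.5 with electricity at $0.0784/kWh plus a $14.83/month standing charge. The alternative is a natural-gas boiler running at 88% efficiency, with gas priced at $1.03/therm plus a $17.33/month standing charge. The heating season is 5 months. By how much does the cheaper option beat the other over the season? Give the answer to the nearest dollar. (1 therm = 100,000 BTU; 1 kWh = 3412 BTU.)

$318

Heat load = 17400 kWh × 3412 = 59,368,800 BTU
Gas: input = 59,368,800 / 0.88 = 67,464,545 BTU = 674.6 therm → 674.6 × $1.03 = $694.88; + 5 × $17.33 standing = $781.53
Heat pump: 59,368,800 BTU / 3412 = 17,400 kWh heat; / 3.5 = 4,971 kWh in → × $0.0784 = $389.76; + 5 × $14.83 standing = $463.91
Difference = |$781.53 − $463.91| = $317.62 ≈ $318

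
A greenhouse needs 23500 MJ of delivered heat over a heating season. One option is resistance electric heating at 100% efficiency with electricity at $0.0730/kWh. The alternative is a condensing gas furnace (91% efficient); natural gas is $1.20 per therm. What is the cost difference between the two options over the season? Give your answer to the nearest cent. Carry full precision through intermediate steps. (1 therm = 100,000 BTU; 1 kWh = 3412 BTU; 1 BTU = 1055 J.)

$182.84

Heat load = 23500 MJ = 23,500,000,000 J / 1055 = 22,274,882 BTU
Gas: input = 22,274,882 / 0.91 = 24,477,892 BTU = 244.8 therm → 244.8 × $1.20 = $293.73
Electric: 22,274,882 BTU / 3412 = 6,528 kWh → × $0.0730 = $476.57
Difference = |$293.73 − $476.57| = $182.84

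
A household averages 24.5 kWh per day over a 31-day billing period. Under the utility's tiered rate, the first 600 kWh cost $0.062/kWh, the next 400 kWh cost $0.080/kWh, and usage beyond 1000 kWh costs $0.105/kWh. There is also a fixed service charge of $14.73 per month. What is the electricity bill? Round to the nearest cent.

Usage = 24.5 kWh/day × 31 days = 759.5 kWh
First 600 kWh × $0.062 = $37.20
Next 159.5 kWh × $0.080 = $12.76
Remaining tier: 0 kWh (not reached)
Energy charge = $49.96; + service $14.73 = $64.69

$64.69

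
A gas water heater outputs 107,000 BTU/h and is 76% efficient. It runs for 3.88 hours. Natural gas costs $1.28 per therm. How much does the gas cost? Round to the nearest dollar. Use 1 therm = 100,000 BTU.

Heat delivered = 107,000 BTU/h × 3.88 h = 415,160 BTU
Gas input = 415,160 / 0.76 = 546,263 BTU
= 546,263 / 100,000 = 5.463 therm
Cost = 5.463 × $1.28/therm = $6.99 ≈ $7

$7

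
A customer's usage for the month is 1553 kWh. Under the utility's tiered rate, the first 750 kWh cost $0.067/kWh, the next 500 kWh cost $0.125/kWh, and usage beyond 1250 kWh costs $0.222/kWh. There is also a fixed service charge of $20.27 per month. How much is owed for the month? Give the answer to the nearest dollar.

$200

First 750 kWh × $0.067 = $50.25
Next 500 kWh × $0.125 = $62.50
Remaining 303 kWh × $0.222 = $67.27
Energy charge = $180.02; + service $20.27 = $200.29 ≈ $200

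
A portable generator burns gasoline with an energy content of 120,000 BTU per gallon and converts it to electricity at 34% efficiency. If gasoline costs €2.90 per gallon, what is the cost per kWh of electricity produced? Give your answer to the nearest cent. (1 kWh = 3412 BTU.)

€0.24

Electrical output per gallon = 120,000 BTU × 0.34 / 3412 BTU/kWh = 11.96 kWh
Cost per kWh = €2.90 / 11.96 kWh = €0.243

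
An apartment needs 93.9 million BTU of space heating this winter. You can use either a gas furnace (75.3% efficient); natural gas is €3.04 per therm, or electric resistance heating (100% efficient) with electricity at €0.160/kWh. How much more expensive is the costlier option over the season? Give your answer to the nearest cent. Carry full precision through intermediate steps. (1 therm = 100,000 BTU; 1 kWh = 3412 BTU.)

Heat load = 93.9 × 10⁶ BTU = 93,900,000 BTU
Gas: input = 93,900,000 / 0.753 = 124,701,195 BTU = 1,247 therm → 1,247 × €3.04 = €3,790.92
Electric: 93,900,000 BTU / 3412 = 27,520 kWh → × €0.160 = €4,403.28
Difference = |€3,790.92 − €4,403.28| = €612.37

€612.37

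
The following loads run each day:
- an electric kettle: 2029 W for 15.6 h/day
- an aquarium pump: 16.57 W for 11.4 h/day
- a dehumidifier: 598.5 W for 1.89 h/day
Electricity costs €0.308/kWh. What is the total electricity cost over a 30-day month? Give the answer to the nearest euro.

electric kettle: 2029 W × 15.6 h × 30 d = 949,572 Wh = 949.6 kWh
aquarium pump: 16.57 W × 11.4 h × 30 d = 5,667 Wh = 5.667 kWh
dehumidifier: 598.5 W × 1.89 h × 30 d = 33,935 Wh = 33.93 kWh
Total energy = 949.6 + 5.667 + 33.93 = 989.2 kWh
Cost = 989.2 kWh × €0.308 = €304.67 ≈ €305

€305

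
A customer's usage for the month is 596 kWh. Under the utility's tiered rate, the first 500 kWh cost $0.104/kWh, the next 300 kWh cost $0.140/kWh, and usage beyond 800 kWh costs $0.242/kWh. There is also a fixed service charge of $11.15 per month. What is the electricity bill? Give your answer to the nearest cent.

$76.59

First 500 kWh × $0.104 = $52.00
Next 96 kWh × $0.140 = $13.44
Remaining tier: 0 kWh (not reached)
Energy charge = $65.44; + service $11.15 = $76.59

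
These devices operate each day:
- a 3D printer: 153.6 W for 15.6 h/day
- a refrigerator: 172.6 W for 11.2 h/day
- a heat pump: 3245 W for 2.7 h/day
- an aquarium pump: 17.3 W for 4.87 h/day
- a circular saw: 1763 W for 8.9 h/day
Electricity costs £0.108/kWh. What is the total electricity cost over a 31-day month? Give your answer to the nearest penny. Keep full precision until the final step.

£96.64

3D printer: 153.6 W × 15.6 h × 31 d = 74,281 Wh = 74.28 kWh
refrigerator: 172.6 W × 11.2 h × 31 d = 59,927 Wh = 59.93 kWh
heat pump: 3245 W × 2.7 h × 31 d = 271,606 Wh = 271.6 kWh
aquarium pump: 17.3 W × 4.87 h × 31 d = 2,612 Wh = 2.612 kWh
circular saw: 1763 W × 8.9 h × 31 d = 486,412 Wh = 486.4 kWh
Total energy = 74.28 + 59.93 + 271.6 + 2.612 + 486.4 = 894.8 kWh
Cost = 894.8 kWh × £0.108 = £96.64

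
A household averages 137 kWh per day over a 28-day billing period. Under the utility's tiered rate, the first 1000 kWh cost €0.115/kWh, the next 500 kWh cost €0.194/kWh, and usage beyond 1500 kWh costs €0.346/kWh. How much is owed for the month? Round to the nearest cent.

€1020.26

Usage = 137 kWh/day × 28 days = 3836 kWh
First 1000 kWh × €0.115 = €115.00
Next 500 kWh × €0.194 = €97.00
Remaining 2336 kWh × €0.346 = €808.26
Total = €1,020.26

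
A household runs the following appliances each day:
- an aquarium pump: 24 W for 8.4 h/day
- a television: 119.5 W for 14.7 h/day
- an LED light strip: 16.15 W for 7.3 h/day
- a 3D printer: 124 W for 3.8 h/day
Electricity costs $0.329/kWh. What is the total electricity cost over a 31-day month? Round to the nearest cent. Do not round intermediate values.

$25.98

aquarium pump: 24 W × 8.4 h × 31 d = 6,250 Wh = 6.25 kWh
television: 119.5 W × 14.7 h × 31 d = 54,456 Wh = 54.46 kWh
LED light strip: 16.15 W × 7.3 h × 31 d = 3,655 Wh = 3.655 kWh
3D printer: 124 W × 3.8 h × 31 d = 14,607 Wh = 14.61 kWh
Total energy = 6.25 + 54.46 + 3.655 + 14.61 = 78.97 kWh
Cost = 78.97 kWh × $0.329 = $25.98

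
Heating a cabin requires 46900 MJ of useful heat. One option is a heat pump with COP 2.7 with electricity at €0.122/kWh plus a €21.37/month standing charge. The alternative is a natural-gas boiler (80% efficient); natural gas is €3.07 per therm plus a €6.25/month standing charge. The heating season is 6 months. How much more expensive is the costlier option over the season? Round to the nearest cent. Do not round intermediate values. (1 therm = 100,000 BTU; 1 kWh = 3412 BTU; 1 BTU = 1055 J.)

€1026.52

Heat load = 46900 MJ = 46,900,000,000 J / 1055 = 44,454,976 BTU
Gas: input = 44,454,976 / 0.80 = 55,568,720 BTU = 555.7 therm → 555.7 × €3.07 = €1,705.96; + 6 × €6.25 standing = €1,743.46
Heat pump: 44,454,976 BTU / 3412 = 13,030 kWh heat; / 2.7 = 4,826 kWh in → × €0.122 = €588.72; + 6 × €21.37 standing = €716.94
Difference = |€1,743.46 − €716.94| = €1,026.52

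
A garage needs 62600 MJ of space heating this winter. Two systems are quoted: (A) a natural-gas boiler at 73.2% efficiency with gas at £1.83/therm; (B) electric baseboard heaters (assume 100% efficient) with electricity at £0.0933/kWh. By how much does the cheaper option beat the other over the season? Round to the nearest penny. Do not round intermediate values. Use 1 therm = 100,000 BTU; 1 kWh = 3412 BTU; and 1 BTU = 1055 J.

Heat load = 62600 MJ = 62,600,000,000 J / 1055 = 59,336,493 BTU
Gas: input = 59,336,493 / 0.732 = 81,060,783 BTU = 810.6 therm → 810.6 × £1.83 = £1,483.41
Electric: 59,336,493 BTU / 3412 = 17,390 kWh → × £0.0933 = £1,622.54
Difference = |£1,483.41 − £1,622.54| = £139.12

£139.12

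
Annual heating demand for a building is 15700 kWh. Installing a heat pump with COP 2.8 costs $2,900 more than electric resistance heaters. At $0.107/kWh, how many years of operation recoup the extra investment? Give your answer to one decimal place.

2.7 years

Resistance: 15700 kWh × $0.107 = $1,679.90/yr
Heat pump: 15700 / 2.8 = 5607 kWh in → × $0.107 = $599.96/yr
Annual savings = $1,079.94
Payback = $2,900 / $1,079.94 = 2.69 years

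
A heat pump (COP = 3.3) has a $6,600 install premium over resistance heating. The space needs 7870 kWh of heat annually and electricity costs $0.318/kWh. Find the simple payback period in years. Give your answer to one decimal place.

3.8 years

Resistance: 7870 kWh × $0.318 = $2,502.66/yr
Heat pump: 7870 / 3.3 = 2385 kWh in → × $0.318 = $758.38/yr
Annual savings = $1,744.28
Payback = $6,600 / $1,744.28 = 3.78 years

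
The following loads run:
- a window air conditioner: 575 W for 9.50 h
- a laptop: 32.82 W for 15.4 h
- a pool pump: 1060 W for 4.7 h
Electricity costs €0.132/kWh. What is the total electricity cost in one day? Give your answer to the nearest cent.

window air conditioner: 575 W × 9.50 h = 5,462 Wh = 5.463 kWh
laptop: 32.82 W × 15.4 h = 505 Wh = 0.5054 kWh
pool pump: 1060 W × 4.7 h = 4,982 Wh = 4.982 kWh
Total energy = 5.463 + 0.5054 + 4.982 = 10.95 kWh
Cost = 10.95 kWh × €0.132 = €1.45

€1.45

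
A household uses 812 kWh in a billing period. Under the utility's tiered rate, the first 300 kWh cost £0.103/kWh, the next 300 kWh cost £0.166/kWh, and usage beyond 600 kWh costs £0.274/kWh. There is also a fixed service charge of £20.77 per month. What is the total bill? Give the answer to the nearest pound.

First 300 kWh × £0.103 = £30.90
Next 300 kWh × £0.166 = £49.80
Remaining 212 kWh × £0.274 = £58.09
Energy charge = £138.79; + service £20.77 = £159.56 ≈ £160

£160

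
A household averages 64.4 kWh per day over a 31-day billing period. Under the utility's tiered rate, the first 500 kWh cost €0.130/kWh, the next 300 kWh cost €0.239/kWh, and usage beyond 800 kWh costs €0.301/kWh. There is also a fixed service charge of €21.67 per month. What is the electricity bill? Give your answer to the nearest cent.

Usage = 64.4 kWh/day × 31 days = 1996.4 kWh
First 500 kWh × €0.130 = €65.00
Next 300 kWh × €0.239 = €71.70
Remaining 1196.4 kWh × €0.301 = €360.12
Energy charge = €496.82; + service €21.67 = €518.49

€518.49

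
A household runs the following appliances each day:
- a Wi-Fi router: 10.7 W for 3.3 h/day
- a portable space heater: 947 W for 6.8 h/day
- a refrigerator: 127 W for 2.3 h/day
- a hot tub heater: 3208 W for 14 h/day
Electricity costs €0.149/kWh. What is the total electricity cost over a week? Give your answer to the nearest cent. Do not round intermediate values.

€53.90

Wi-Fi router: 10.7 W × 3.3 h × 7 d = 247 Wh = 0.2472 kWh
portable space heater: 947 W × 6.8 h × 7 d = 45,077 Wh = 45.08 kWh
refrigerator: 127 W × 2.3 h × 7 d = 2,045 Wh = 2.045 kWh
hot tub heater: 3208 W × 14 h × 7 d = 314,384 Wh = 314.4 kWh
Total energy = 0.2472 + 45.08 + 2.045 + 314.4 = 361.8 kWh
Cost = 361.8 kWh × €0.149 = €53.90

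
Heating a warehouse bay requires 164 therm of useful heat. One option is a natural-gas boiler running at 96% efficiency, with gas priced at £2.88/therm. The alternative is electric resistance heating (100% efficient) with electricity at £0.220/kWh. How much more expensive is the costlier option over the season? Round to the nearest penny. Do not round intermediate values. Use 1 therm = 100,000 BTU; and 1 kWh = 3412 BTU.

£565.44

Heat load = 164 therm × 100,000 = 16,400,000 BTU
Gas: input = 16,400,000 / 0.96 = 17,083,333 BTU = 170.8 therm → 170.8 × £2.88 = £492.00
Electric: 16,400,000 BTU / 3412 = 4,807 kWh → × £0.220 = £1,057.44
Difference = |£492.00 − £1,057.44| = £565.44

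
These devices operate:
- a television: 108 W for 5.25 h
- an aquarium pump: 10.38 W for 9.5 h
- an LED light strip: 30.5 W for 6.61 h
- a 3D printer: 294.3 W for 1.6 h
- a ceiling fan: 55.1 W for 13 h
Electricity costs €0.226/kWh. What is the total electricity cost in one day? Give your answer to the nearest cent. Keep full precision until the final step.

television: 108 W × 5.25 h = 567 Wh = 0.567 kWh
aquarium pump: 10.38 W × 9.5 h = 99 Wh = 0.09861 kWh
LED light strip: 30.5 W × 6.61 h = 202 Wh = 0.2016 kWh
3D printer: 294.3 W × 1.6 h = 471 Wh = 0.4709 kWh
ceiling fan: 55.1 W × 13 h = 716 Wh = 0.7163 kWh
Total energy = 0.567 + 0.09861 + 0.2016 + 0.4709 + 0.7163 = 2.054 kWh
Cost = 2.054 kWh × €0.226 = €0.46

€0.46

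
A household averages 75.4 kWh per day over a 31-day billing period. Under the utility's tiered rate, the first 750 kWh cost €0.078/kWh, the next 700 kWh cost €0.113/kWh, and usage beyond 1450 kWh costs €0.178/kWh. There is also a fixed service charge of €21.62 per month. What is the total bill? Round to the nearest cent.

€317.18

Usage = 75.4 kWh/day × 31 days = 2337.4 kWh
First 750 kWh × €0.078 = €58.50
Next 700 kWh × €0.113 = €79.10
Remaining 887.4 kWh × €0.178 = €157.96
Energy charge = €295.56; + service €21.62 = €317.18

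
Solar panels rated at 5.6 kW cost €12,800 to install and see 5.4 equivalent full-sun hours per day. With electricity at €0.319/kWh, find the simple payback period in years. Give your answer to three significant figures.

Daily generation = 5.6 kW × 5.4 h = 30.24 kWh
Annual generation = 30.24 × 365 = 11038 kWh
Annual savings = 11038 × €0.319 = €3,520.99
Payback = €12,800 / €3,520.99 = 3.64 years

3.64 years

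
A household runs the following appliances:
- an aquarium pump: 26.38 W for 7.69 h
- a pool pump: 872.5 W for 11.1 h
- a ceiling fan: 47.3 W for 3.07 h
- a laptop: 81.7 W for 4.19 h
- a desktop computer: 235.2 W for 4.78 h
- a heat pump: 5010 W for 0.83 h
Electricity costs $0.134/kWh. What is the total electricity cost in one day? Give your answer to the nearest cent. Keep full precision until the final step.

aquarium pump: 26.38 W × 7.69 h = 203 Wh = 0.2029 kWh
pool pump: 872.5 W × 11.1 h = 9,685 Wh = 9.685 kWh
ceiling fan: 47.3 W × 3.07 h = 145 Wh = 0.1452 kWh
laptop: 81.7 W × 4.19 h = 342 Wh = 0.3423 kWh
desktop computer: 235.2 W × 4.78 h = 1,124 Wh = 1.124 kWh
heat pump: 5010 W × 0.83 h = 4,158 Wh = 4.158 kWh
Total energy = 0.2029 + 9.685 + 0.1452 + 0.3423 + 1.124 + 4.158 = 15.66 kWh
Cost = 15.66 kWh × $0.134 = $2.10

$2.10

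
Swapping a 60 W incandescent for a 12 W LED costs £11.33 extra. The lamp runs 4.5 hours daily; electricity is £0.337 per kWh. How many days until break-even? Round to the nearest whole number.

156 days

Power saved = 60 − 12 = 48 W
Daily energy saved = 48 W × 4.5 h = 216 Wh = 0.216 kWh
Daily savings = 0.216 × £0.337 = £0.0728
Payback = £11.33 / £0.0728 per day = 155.6 days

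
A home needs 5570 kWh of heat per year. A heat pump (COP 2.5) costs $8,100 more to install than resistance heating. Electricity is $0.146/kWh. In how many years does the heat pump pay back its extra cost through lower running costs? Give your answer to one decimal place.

Resistance: 5570 kWh × $0.146 = $813.22/yr
Heat pump: 5570 / 2.5 = 2228 kWh in → × $0.146 = $325.29/yr
Annual savings = $487.93
Payback = $8,100 / $487.93 = 16.6 years

16.6 years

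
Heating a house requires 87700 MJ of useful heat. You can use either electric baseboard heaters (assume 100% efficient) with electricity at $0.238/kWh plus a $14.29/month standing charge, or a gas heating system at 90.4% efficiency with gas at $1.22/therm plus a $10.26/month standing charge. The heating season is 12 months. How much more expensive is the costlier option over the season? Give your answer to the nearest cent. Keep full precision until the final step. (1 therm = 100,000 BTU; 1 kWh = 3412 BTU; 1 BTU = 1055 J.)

$4724.99

Heat load = 87700 MJ = 87,700,000,000 J / 1055 = 83,127,962 BTU
Gas: input = 83,127,962 / 0.904 = 91,955,710 BTU = 919.6 therm → 919.6 × $1.22 = $1,121.86; + 12 × $10.26 standing = $1,244.98
Electric: 83,127,962 BTU / 3412 = 24,360 kWh → × $0.238 = $5,798.49; + 12 × $14.29 standing = $5,969.97
Difference = |$1,244.98 − $5,969.97| = $4,724.99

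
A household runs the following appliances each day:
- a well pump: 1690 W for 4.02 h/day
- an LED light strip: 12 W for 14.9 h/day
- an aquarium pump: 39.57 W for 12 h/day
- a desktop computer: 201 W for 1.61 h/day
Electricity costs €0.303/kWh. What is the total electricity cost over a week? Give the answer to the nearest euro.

well pump: 1690 W × 4.02 h × 7 d = 47,557 Wh = 47.56 kWh
LED light strip: 12 W × 14.9 h × 7 d = 1,252 Wh = 1.252 kWh
aquarium pump: 39.57 W × 12 h × 7 d = 3,324 Wh = 3.324 kWh
desktop computer: 201 W × 1.61 h × 7 d = 2,265 Wh = 2.265 kWh
Total energy = 47.56 + 1.252 + 3.324 + 2.265 = 54.4 kWh
Cost = 54.4 kWh × €0.303 = €16.48 ≈ €16

€16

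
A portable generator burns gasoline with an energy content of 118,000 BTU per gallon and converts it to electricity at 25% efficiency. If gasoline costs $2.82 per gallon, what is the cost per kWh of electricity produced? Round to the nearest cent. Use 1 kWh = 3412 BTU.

Electrical output per gallon = 118,000 BTU × 0.25 / 3412 BTU/kWh = 8.646 kWh
Cost per kWh = $2.82 / 8.646 kWh = $0.326

$0.33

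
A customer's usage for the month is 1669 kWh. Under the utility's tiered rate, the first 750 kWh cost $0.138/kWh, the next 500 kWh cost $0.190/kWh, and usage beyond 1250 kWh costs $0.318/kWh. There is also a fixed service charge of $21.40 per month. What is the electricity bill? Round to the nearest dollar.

$353

First 750 kWh × $0.138 = $103.50
Next 500 kWh × $0.190 = $95.00
Remaining 419 kWh × $0.318 = $133.24
Energy charge = $331.74; + service $21.40 = $353.14 ≈ $353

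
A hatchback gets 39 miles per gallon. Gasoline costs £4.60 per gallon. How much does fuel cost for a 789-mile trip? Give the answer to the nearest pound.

Fuel = 789 mi / 39 mpg = 20.23 gal
Cost = 20.23 gal × £4.60/gal = £93.06 ≈ £93

£93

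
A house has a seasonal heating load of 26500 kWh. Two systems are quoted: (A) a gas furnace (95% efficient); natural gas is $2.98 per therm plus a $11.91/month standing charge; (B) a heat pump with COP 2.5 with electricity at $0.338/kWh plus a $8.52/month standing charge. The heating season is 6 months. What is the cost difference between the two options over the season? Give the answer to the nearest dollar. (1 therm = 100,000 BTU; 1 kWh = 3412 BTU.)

Heat load = 26500 kWh × 3412 = 90,418,000 BTU
Gas: input = 90,418,000 / 0.95 = 95,176,842 BTU = 951.8 therm → 951.8 × $2.98 = $2,836.27; + 6 × $11.91 standing = $2,907.73
Heat pump: 90,418,000 BTU / 3412 = 26,500 kWh heat; / 2.5 = 10,600 kWh in → × $0.338 = $3,582.80; + 6 × $8.52 standing = $3,633.92
Difference = |$2,907.73 − $3,633.92| = $726.19 ≈ $726

$726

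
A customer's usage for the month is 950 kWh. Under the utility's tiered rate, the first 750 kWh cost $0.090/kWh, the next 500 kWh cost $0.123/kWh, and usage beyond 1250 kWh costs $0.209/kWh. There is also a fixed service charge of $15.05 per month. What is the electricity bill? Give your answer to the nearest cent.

First 750 kWh × $0.090 = $67.50
Next 200 kWh × $0.123 = $24.60
Remaining tier: 0 kWh (not reached)
Energy charge = $92.10; + service $15.05 = $107.15

$107.15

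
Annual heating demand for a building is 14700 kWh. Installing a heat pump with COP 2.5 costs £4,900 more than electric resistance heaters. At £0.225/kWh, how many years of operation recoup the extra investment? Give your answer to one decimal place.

Resistance: 14700 kWh × £0.225 = £3,307.50/yr
Heat pump: 14700 / 2.5 = 5880 kWh in → × £0.225 = £1,323.00/yr
Annual savings = £1,984.50
Payback = £4,900 / £1,984.50 = 2.47 years

2.5 years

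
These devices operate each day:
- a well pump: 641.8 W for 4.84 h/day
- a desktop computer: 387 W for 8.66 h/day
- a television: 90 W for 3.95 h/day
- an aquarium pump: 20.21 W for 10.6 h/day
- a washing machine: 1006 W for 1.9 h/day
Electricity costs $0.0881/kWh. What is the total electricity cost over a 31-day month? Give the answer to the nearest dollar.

$24

well pump: 641.8 W × 4.84 h × 31 d = 96,296 Wh = 96.3 kWh
desktop computer: 387 W × 8.66 h × 31 d = 103,894 Wh = 103.9 kWh
television: 90 W × 3.95 h × 31 d = 11,020 Wh = 11.02 kWh
aquarium pump: 20.21 W × 10.6 h × 31 d = 6,641 Wh = 6.641 kWh
washing machine: 1006 W × 1.9 h × 31 d = 59,253 Wh = 59.25 kWh
Total energy = 96.3 + 103.9 + 11.02 + 6.641 + 59.25 = 277.1 kWh
Cost = 277.1 kWh × $0.0881 = $24.41 ≈ $24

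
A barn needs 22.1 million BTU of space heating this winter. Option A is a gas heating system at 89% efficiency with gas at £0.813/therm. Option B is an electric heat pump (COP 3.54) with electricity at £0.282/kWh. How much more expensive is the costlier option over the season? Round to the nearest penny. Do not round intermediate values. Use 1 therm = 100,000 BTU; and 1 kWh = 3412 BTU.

£314.10

Heat load = 22.1 × 10⁶ BTU = 22,100,000 BTU
Gas: input = 22,100,000 / 0.89 = 24,831,461 BTU = 248.3 therm → 248.3 × £0.813 = £201.88
Heat pump: 22,100,000 BTU / 3412 = 6,477 kWh heat; / 3.54 = 1,830 kWh in → × £0.282 = £515.98
Difference = |£201.88 − £515.98| = £314.10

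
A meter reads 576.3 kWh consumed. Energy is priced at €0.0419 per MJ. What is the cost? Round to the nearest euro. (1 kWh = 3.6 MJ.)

€87

576.3 kWh × (3.6 MJ/kWh) = 2,075 MJ
Cost = 2,075 MJ × €0.0419/MJ = €86.93 ≈ €87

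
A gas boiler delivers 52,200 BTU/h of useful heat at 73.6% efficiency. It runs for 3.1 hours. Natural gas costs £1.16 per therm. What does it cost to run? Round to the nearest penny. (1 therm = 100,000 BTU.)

Heat delivered = 52,200 BTU/h × 3.1 h = 161,820 BTU
Gas input = 161,820 / 0.736 = 219,864 BTU
= 219,864 / 100,000 = 2.199 therm
Cost = 2.199 × £1.16/therm = £2.55

£2.55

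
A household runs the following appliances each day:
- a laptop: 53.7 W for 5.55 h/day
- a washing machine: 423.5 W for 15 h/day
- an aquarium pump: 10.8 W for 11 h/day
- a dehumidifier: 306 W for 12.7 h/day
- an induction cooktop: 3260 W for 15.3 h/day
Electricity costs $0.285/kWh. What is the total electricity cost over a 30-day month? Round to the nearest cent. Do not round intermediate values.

$517.56

laptop: 53.7 W × 5.55 h × 30 d = 8,941 Wh = 8.941 kWh
washing machine: 423.5 W × 15 h × 30 d = 190,575 Wh = 190.6 kWh
aquarium pump: 10.8 W × 11 h × 30 d = 3,564 Wh = 3.564 kWh
dehumidifier: 306 W × 12.7 h × 30 d = 116,586 Wh = 116.6 kWh
induction cooktop: 3260 W × 15.3 h × 30 d = 1,496,340 Wh = 1,496 kWh
Total energy = 8.941 + 190.6 + 3.564 + 116.6 + 1,496 = 1,816 kWh
Cost = 1,816 kWh × $0.285 = $517.56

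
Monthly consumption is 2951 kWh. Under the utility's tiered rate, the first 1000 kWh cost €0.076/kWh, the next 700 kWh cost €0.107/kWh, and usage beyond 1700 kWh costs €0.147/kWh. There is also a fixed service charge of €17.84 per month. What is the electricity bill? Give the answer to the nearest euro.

First 1000 kWh × €0.076 = €76.00
Next 700 kWh × €0.107 = €74.90
Remaining 1251 kWh × €0.147 = €183.90
Energy charge = €334.80; + service €17.84 = €352.64 ≈ €353

€353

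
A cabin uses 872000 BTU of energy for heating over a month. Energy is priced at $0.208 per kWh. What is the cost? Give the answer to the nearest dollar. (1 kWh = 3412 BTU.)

$53

872000 BTU × (0.00029308 kWh/BTU) = 255.6 kWh
Cost = 255.6 kWh × $0.208/kWh = $53.16 ≈ $53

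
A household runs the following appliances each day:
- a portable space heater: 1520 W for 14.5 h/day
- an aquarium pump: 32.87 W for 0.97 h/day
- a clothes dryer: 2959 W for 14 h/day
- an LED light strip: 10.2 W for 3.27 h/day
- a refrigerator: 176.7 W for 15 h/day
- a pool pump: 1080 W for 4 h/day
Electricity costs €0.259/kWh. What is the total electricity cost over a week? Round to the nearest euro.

€128

portable space heater: 1520 W × 14.5 h × 7 d = 154,280 Wh = 154.3 kWh
aquarium pump: 32.87 W × 0.97 h × 7 d = 223 Wh = 0.2232 kWh
clothes dryer: 2959 W × 14 h × 7 d = 289,982 Wh = 290 kWh
LED light strip: 10.2 W × 3.27 h × 7 d = 233 Wh = 0.2335 kWh
refrigerator: 176.7 W × 15 h × 7 d = 18,554 Wh = 18.55 kWh
pool pump: 1080 W × 4 h × 7 d = 30,240 Wh = 30.24 kWh
Total energy = 154.3 + 0.2232 + 290 + 0.2335 + 18.55 + 30.24 = 493.5 kWh
Cost = 493.5 kWh × €0.259 = €127.82 ≈ €128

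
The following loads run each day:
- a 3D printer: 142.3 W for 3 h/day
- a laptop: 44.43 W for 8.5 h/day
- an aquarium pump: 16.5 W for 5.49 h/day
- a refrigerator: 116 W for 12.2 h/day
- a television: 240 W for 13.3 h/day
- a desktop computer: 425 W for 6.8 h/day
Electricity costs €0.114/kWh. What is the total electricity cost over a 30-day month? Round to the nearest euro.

3D printer: 142.3 W × 3 h × 30 d = 12,807 Wh = 12.81 kWh
laptop: 44.43 W × 8.5 h × 30 d = 11,330 Wh = 11.33 kWh
aquarium pump: 16.5 W × 5.49 h × 30 d = 2,718 Wh = 2.718 kWh
refrigerator: 116 W × 12.2 h × 30 d = 42,456 Wh = 42.46 kWh
television: 240 W × 13.3 h × 30 d = 95,760 Wh = 95.76 kWh
desktop computer: 425 W × 6.8 h × 30 d = 86,700 Wh = 86.7 kWh
Total energy = 12.81 + 11.33 + 2.718 + 42.46 + 95.76 + 86.7 = 251.8 kWh
Cost = 251.8 kWh × €0.114 = €28.70 ≈ €29

€29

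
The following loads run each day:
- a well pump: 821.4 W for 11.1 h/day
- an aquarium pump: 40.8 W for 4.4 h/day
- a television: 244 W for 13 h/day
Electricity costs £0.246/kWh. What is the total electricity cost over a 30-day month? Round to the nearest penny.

£92.02

well pump: 821.4 W × 11.1 h × 30 d = 273,526 Wh = 273.5 kWh
aquarium pump: 40.8 W × 4.4 h × 30 d = 5,386 Wh = 5.386 kWh
television: 244 W × 13 h × 30 d = 95,160 Wh = 95.16 kWh
Total energy = 273.5 + 5.386 + 95.16 = 374.1 kWh
Cost = 374.1 kWh × £0.246 = £92.02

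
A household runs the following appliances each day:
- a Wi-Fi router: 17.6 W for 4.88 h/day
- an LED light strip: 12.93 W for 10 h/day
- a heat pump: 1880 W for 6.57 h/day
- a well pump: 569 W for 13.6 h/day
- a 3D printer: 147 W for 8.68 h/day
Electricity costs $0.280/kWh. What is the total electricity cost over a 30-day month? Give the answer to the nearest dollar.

Wi-Fi router: 17.6 W × 4.88 h × 30 d = 2,577 Wh = 2.577 kWh
LED light strip: 12.93 W × 10 h × 30 d = 3,879 Wh = 3.879 kWh
heat pump: 1880 W × 6.57 h × 30 d = 370,548 Wh = 370.5 kWh
well pump: 569 W × 13.6 h × 30 d = 232,152 Wh = 232.2 kWh
3D printer: 147 W × 8.68 h × 30 d = 38,279 Wh = 38.28 kWh
Total energy = 2.577 + 3.879 + 370.5 + 232.2 + 38.28 = 647.4 kWh
Cost = 647.4 kWh × $0.280 = $181.28 ≈ $181

$181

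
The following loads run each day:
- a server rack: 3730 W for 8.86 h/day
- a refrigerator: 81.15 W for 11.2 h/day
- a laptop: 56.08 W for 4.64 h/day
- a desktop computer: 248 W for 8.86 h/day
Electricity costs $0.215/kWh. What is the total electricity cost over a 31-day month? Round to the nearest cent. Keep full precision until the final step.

server rack: 3730 W × 8.86 h × 31 d = 1,024,482 Wh = 1,024 kWh
refrigerator: 81.15 W × 11.2 h × 31 d = 28,175 Wh = 28.18 kWh
laptop: 56.08 W × 4.64 h × 31 d = 8,067 Wh = 8.067 kWh
desktop computer: 248 W × 8.86 h × 31 d = 68,116 Wh = 68.12 kWh
Total energy = 1,024 + 28.18 + 8.067 + 68.12 = 1,129 kWh
Cost = 1,129 kWh × $0.215 = $242.70

$242.70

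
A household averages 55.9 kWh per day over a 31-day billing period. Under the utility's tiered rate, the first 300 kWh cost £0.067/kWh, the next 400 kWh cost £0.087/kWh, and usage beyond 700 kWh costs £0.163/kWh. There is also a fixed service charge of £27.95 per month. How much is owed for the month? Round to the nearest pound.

Usage = 55.9 kWh/day × 31 days = 1732.9 kWh
First 300 kWh × £0.067 = £20.10
Next 400 kWh × £0.087 = £34.80
Remaining 1032.9 kWh × £0.163 = £168.36
Energy charge = £223.26; + service £27.95 = £251.21 ≈ £251

£251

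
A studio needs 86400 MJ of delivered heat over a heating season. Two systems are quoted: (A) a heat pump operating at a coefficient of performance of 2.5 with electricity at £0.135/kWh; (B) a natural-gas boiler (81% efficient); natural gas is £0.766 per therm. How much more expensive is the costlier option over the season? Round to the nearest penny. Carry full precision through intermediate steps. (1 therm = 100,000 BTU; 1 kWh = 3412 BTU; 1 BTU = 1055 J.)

Heat load = 86400 MJ = 86,400,000,000 J / 1055 = 81,895,735 BTU
Gas: input = 81,895,735 / 0.81 = 101,105,845 BTU = 1,011 therm → 1,011 × £0.766 = £774.47
Heat pump: 81,895,735 BTU / 3412 = 24,000 kWh heat; / 2.5 = 9,601 kWh in → × £0.135 = £1,296.12
Difference = |£774.47 − £1,296.12| = £521.65

£521.65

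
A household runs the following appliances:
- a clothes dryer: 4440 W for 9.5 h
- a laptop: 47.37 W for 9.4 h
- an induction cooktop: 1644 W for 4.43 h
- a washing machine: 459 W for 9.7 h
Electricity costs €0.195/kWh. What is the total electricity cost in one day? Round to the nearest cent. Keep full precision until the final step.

€10.60

clothes dryer: 4440 W × 9.5 h = 42,180 Wh = 42.18 kWh
laptop: 47.37 W × 9.4 h = 445 Wh = 0.4453 kWh
induction cooktop: 1644 W × 4.43 h = 7,283 Wh = 7.283 kWh
washing machine: 459 W × 9.7 h = 4,452 Wh = 4.452 kWh
Total energy = 42.18 + 0.4453 + 7.283 + 4.452 = 54.36 kWh
Cost = 54.36 kWh × €0.195 = €10.60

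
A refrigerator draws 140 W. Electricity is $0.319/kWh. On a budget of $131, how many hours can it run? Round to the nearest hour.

Energy budget = $131 / $0.319 per kWh = 410.7 kWh = 410,658 Wh
Runtime = 410,658 Wh / 140 W = 2,933 h

2933 h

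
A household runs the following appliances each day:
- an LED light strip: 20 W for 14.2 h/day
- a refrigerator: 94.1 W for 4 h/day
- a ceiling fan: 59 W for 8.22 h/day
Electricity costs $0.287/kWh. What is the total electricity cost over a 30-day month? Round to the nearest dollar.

$10

LED light strip: 20 W × 14.2 h × 30 d = 8,520 Wh = 8.52 kWh
refrigerator: 94.1 W × 4 h × 30 d = 11,292 Wh = 11.29 kWh
ceiling fan: 59 W × 8.22 h × 30 d = 14,549 Wh = 14.55 kWh
Total energy = 8.52 + 11.29 + 14.55 = 34.36 kWh
Cost = 34.36 kWh × $0.287 = $9.86 ≈ $10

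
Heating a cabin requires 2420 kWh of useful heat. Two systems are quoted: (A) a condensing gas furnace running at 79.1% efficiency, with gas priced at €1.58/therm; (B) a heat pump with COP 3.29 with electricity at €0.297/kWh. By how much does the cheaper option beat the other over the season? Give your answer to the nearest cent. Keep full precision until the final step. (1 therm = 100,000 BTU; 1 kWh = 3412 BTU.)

Heat load = 2420 kWh × 3412 = 8,257,040 BTU
Gas: input = 8,257,040 / 0.791 = 10,438,736 BTU = 104.4 therm → 104.4 × €1.58 = €164.93
Heat pump: 8,257,040 BTU / 3412 = 2,420 kWh heat; / 3.29 = 735.6 kWh in → × €0.297 = €218.46
Difference = |€164.93 − €218.46| = €53.53

€53.53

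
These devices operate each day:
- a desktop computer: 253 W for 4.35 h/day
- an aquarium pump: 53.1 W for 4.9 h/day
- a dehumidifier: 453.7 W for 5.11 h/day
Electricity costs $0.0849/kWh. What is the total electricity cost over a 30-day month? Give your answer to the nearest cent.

desktop computer: 253 W × 4.35 h × 30 d = 33,016 Wh = 33.02 kWh
aquarium pump: 53.1 W × 4.9 h × 30 d = 7,806 Wh = 7.806 kWh
dehumidifier: 453.7 W × 5.11 h × 30 d = 69,552 Wh = 69.55 kWh
Total energy = 33.02 + 7.806 + 69.55 = 110.4 kWh
Cost = 110.4 kWh × $0.0849 = $9.37

$9.37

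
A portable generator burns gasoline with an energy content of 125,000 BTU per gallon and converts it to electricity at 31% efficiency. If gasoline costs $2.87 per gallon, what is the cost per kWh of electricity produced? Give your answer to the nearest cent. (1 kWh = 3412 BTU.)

Electrical output per gallon = 125,000 BTU × 0.31 / 3412 BTU/kWh = 11.36 kWh
Cost per kWh = $2.87 / 11.36 kWh = $0.253

$0.25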